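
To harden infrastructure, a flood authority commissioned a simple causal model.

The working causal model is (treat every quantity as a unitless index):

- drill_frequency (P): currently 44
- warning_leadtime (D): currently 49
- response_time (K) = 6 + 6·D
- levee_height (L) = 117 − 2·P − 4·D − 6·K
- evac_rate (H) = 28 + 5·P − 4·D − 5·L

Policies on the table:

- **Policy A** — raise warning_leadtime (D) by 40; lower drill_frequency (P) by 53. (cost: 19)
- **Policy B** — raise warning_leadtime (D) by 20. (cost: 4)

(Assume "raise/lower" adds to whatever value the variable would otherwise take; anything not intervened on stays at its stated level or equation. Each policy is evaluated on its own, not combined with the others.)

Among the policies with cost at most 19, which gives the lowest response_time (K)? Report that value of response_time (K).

420

Policy A (D + 40, P − 53):
  D = 49 + 40 = 89
  K = 6 + 6·89 = 540
Policy B (D + 20):
  D = 49 + 20 = 69
  K = 6 + 6·69 = 420
Comparing — Policy A: K=540, Policy B: K=420. Lowest is 420 (Policy B).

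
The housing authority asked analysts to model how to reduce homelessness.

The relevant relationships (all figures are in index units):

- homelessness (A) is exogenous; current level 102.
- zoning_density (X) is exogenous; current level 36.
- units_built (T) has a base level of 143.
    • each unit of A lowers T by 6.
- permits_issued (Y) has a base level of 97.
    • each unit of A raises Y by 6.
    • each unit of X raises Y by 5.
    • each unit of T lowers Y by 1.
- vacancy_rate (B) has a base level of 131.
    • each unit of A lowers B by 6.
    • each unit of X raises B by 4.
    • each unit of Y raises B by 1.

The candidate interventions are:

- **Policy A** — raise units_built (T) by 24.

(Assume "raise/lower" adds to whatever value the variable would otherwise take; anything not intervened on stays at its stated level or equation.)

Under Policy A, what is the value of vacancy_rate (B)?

997

Policy A (T + 24):
  A = 102
  X = 36
  T = 143 − 6·102 (+24 from intervention) = -445
  Y = 97 + 6·102 + 5·36 − (-445) = 1334
  B = 131 − 6·102 + 4·36 + 1334 = 997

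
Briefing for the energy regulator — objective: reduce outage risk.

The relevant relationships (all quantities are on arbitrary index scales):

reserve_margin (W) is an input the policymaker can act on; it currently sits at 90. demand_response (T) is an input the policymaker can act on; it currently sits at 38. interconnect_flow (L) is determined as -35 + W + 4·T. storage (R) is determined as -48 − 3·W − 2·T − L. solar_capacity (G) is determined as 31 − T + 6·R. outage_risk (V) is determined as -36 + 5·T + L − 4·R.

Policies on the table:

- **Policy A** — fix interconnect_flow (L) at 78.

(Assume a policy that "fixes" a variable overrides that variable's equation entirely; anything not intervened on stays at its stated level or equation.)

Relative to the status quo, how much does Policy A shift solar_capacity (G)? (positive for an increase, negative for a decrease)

Baseline:
  W = 90
  T = 38
  L = -35 + 90 + 4·38 = 207
  R = -48 − 3·90 − 2·38 − 207 = -601
  G = 31 − 38 + 6·(-601) = -3613
Policy A (L := 78):
  W = 90
  T = 38
  L = 78
  R = -48 − 3·90 − 2·38 − 78 = -472
  G = 31 − 38 + 6·(-472) = -2839
Change in G: -2839 − (-3613) = 774

774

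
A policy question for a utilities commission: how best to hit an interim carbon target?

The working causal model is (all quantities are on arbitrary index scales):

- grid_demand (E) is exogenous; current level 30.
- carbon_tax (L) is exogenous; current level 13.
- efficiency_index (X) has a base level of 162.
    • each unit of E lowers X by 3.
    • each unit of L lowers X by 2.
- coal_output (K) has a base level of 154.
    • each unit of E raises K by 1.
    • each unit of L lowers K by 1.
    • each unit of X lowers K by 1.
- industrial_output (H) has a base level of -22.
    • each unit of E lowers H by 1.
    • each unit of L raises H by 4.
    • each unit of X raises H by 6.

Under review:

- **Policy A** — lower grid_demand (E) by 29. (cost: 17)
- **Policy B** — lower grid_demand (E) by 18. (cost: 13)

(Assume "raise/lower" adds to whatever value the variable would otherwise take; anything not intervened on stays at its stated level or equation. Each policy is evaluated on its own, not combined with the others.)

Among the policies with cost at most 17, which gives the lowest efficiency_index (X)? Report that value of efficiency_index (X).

Policy A (E − 29):
  E = 30 − 29 = 1
  L = 13
  X = 162 − 3·1 − 2·13 = 133
Policy B (E − 18):
  E = 30 − 18 = 12
  L = 13
  X = 162 − 3·12 − 2·13 = 100
Comparing — Policy A: X=133, Policy B: X=100. Lowest is 100 (Policy B).

100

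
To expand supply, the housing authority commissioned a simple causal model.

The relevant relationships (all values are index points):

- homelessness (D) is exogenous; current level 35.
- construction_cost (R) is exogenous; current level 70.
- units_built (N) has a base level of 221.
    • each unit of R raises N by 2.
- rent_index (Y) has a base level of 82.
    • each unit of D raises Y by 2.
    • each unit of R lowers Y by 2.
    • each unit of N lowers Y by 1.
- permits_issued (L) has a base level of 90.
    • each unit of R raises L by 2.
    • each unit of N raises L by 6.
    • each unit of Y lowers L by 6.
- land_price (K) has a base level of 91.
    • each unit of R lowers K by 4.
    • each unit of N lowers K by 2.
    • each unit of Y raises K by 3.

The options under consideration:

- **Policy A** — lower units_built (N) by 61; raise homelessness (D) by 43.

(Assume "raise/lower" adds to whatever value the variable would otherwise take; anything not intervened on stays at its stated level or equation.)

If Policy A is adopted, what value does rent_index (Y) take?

-202

Policy A (N − 61, D + 43):
  D = 35 + 43 = 78
  R = 70
  N = 221 + 2·70 (−61 from intervention) = 300
  Y = 82 + 2·78 − 2·70 − 300 = -202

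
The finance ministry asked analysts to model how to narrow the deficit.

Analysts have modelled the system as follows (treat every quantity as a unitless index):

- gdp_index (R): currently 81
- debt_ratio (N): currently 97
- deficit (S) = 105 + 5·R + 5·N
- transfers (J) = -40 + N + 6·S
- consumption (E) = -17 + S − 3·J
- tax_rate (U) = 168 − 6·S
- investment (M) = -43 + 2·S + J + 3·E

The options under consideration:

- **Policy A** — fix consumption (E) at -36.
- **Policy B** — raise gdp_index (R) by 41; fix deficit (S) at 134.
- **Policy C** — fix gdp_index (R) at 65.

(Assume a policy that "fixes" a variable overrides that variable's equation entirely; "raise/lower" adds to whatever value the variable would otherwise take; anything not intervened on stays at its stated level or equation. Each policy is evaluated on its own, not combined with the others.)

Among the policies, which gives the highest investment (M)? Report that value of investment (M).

Policy A (E := -36):
  R = 81
  N = 97
  S = 105 + 5·81 + 5·97 = 995
  J = -40 + 97 + 6·995 = 6027
  E = -36
  M = -43 + 2·995 + 6027 + 3·(-36) = 7866
Policy B (R + 41, S := 134):
  R = 81 + 41 = 122
  N = 97
  S = 134
  J = -40 + 97 + 6·134 = 861
  E = -17 + 134 − 3·861 = -2466
  M = -43 + 2·134 + 861 + 3·(-2466) = -6312
Policy C (R := 65):
  R = 65
  N = 97
  S = 105 + 5·65 + 5·97 = 915
  J = -40 + 97 + 6·915 = 5547
  E = -17 + 915 − 3·5547 = -15743
  M = -43 + 2·915 + 5547 + 3·(-15743) = -39895
Comparing — Policy A: M=7866, Policy B: M=-6312, Policy C: M=-39895. Highest is 7866 (Policy A).

7866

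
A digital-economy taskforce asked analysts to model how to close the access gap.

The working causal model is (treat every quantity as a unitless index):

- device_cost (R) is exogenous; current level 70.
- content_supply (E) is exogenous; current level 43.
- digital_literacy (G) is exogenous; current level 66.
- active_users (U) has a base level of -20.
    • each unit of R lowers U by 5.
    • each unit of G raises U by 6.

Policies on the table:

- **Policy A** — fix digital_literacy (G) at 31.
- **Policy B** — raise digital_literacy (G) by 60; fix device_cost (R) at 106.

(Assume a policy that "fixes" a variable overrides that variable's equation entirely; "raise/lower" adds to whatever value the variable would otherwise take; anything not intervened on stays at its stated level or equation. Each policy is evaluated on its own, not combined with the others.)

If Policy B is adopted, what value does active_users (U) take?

Policy B (G + 60, R := 106):
  R = 106
  G = 66 + 60 = 126
  U = -20 − 5·106 + 6·126 = 206

206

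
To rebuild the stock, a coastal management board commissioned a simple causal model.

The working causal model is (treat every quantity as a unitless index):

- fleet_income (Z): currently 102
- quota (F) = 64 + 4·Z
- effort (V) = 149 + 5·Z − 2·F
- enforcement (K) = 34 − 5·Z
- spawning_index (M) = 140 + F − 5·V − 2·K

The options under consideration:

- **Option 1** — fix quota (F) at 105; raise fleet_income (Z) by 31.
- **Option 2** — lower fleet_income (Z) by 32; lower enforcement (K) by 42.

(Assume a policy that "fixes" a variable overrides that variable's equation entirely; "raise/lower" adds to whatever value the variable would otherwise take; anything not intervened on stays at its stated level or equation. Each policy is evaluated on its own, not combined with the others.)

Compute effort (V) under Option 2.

-189

Option 2 (Z − 32, K − 42):
  Z = 102 − 32 = 70
  F = 64 + 4·70 = 344
  V = 149 + 5·70 − 2·344 = -189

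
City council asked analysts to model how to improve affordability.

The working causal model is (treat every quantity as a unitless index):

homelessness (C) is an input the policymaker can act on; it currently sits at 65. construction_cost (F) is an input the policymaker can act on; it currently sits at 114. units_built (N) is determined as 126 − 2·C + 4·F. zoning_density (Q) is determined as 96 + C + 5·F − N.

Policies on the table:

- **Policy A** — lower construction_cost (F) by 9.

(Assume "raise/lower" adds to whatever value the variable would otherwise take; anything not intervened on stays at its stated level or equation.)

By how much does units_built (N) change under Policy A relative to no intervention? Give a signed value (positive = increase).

-36

Baseline:
  C = 65
  F = 114
  N = 126 − 2·65 + 4·114 = 452
Policy A (F − 9):
  C = 65
  F = 114 − 9 = 105
  N = 126 − 2·65 + 4·105 = 416
Change in N: 416 − 452 = -36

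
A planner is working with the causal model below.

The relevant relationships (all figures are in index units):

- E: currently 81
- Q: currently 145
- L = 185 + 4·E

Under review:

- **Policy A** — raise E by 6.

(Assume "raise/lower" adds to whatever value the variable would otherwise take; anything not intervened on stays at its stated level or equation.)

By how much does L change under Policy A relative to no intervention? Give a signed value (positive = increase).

Baseline:
  E = 81
  L = 185 + 4·81 = 509
Policy A (E + 6):
  E = 81 + 6 = 87
  L = 185 + 4·87 = 533
Change in L: 533 − 509 = 24

24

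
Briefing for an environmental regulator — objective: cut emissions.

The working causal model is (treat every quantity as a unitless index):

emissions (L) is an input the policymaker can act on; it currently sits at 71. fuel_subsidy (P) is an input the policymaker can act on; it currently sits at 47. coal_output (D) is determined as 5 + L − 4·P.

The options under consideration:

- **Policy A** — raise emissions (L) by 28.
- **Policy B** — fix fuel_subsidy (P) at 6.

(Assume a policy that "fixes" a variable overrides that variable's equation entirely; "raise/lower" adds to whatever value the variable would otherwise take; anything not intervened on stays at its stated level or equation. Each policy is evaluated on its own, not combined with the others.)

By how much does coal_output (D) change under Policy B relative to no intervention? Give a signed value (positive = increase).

Baseline:
  L = 71
  P = 47
  D = 5 + 71 − 4·47 = -112
Policy B (P := 6):
  L = 71
  P = 6
  D = 5 + 71 − 4·6 = 52
Change in D: 52 − (-112) = 164

164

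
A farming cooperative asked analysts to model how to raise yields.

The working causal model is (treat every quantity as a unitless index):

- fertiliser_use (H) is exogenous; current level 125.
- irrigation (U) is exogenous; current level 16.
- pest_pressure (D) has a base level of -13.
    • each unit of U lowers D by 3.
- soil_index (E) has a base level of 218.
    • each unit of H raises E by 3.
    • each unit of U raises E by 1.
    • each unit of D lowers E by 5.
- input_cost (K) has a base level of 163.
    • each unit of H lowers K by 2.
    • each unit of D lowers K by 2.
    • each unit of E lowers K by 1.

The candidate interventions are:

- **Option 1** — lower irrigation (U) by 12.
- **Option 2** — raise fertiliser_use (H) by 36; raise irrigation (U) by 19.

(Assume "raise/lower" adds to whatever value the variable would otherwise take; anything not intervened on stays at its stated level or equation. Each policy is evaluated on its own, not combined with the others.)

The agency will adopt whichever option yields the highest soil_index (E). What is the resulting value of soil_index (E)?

Option 1 (U − 12):
  H = 125
  U = 16 − 12 = 4
  D = -13 − 3·4 = -25
  E = 218 + 3·125 + 4 − 5·(-25) = 722
Option 2 (H + 36, U + 19):
  H = 125 + 36 = 161
  U = 16 + 19 = 35
  D = -13 − 3·35 = -118
  E = 218 + 3·161 + 35 − 5·(-118) = 1326
Comparing — Option 1: E=722, Option 2: E=1326. Highest is 1326 (Option 2).

1326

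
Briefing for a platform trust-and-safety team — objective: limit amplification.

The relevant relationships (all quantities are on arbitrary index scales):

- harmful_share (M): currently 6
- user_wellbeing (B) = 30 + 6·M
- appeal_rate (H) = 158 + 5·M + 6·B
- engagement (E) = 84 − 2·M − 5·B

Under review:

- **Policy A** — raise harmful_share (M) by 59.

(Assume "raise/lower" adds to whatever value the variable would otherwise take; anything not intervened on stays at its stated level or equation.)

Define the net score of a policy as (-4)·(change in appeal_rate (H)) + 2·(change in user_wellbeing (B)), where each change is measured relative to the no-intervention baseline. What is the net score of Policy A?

-8968

Baseline:
  M = 6
  B = 30 + 6·6 = 66
  H = 158 + 5·6 + 6·66 = 584
Policy A (M + 59):
  M = 6 + 59 = 65
  B = 30 + 6·65 = 420
  H = 158 + 5·65 + 6·420 = 3003
ΔH = 3003 − 584 = 2419; ΔB = 420 − 66 = 354
Score = (-4)·2419 + 2·354 = -8968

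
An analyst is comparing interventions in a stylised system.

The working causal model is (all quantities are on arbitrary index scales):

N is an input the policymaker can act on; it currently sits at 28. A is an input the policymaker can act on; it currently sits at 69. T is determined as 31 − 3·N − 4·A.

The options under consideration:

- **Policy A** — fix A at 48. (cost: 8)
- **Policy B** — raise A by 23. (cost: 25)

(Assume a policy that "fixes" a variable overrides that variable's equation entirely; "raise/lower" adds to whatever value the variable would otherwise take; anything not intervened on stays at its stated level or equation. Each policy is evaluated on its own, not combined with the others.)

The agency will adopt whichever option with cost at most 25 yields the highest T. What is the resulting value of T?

Policy A (A := 48):
  N = 28
  A = 48
  T = 31 − 3·28 − 4·48 = -245
Policy B (A + 23):
  N = 28
  A = 69 + 23 = 92
  T = 31 − 3·28 − 4·92 = -421
Comparing — Policy A: T=-245, Policy B: T=-421. Highest is -245 (Policy A).

-245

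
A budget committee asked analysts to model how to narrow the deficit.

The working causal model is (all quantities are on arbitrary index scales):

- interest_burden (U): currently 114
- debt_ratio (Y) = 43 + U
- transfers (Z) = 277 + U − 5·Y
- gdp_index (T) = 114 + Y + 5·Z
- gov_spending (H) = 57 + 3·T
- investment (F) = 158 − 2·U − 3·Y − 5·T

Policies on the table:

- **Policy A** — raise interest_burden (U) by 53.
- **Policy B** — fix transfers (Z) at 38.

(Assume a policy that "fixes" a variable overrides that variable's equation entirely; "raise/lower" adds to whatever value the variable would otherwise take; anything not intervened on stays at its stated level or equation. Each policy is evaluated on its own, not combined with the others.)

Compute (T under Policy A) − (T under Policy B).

-3167

Policy A (U + 53):
  U = 114 + 53 = 167
  Y = 43 + 167 = 210
  Z = 277 + 167 − 5·210 = -606
  T = 114 + 210 + 5·(-606) = -2706
Policy B (Z := 38):
  U = 114
  Y = 43 + 114 = 157
  Z = 38
  T = 114 + 157 + 5·38 = 461
T: -2706 − 461 = -3167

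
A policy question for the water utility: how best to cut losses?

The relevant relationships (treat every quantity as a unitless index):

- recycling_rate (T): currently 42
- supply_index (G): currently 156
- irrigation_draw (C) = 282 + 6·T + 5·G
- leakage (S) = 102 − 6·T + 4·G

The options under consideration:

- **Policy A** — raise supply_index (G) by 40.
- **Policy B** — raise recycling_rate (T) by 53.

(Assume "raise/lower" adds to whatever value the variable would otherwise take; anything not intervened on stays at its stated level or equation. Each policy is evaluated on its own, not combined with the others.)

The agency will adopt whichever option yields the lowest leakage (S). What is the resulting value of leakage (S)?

Policy A (G + 40):
  T = 42
  G = 156 + 40 = 196
  S = 102 − 6·42 + 4·196 = 634
Policy B (T + 53):
  T = 42 + 53 = 95
  G = 156
  S = 102 − 6·95 + 4·156 = 156
Comparing — Policy A: S=634, Policy B: S=156. Lowest is 156 (Policy B).

156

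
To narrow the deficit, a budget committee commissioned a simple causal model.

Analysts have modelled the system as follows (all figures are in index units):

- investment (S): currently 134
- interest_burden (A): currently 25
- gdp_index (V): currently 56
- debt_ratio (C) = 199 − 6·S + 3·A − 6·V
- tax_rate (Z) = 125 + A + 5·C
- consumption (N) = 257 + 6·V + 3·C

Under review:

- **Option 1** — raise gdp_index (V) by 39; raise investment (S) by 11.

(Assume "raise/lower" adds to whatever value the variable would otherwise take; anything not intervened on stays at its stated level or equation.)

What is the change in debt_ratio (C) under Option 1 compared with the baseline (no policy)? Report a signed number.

Baseline:
  S = 134
  A = 25
  V = 56
  C = 199 − 6·134 + 3·25 − 6·56 = -866
Option 1 (V + 39, S + 11):
  S = 134 + 11 = 145
  A = 25
  V = 56 + 39 = 95
  C = 199 − 6·145 + 3·25 − 6·95 = -1166
Change in C: -1166 − (-866) = -300

-300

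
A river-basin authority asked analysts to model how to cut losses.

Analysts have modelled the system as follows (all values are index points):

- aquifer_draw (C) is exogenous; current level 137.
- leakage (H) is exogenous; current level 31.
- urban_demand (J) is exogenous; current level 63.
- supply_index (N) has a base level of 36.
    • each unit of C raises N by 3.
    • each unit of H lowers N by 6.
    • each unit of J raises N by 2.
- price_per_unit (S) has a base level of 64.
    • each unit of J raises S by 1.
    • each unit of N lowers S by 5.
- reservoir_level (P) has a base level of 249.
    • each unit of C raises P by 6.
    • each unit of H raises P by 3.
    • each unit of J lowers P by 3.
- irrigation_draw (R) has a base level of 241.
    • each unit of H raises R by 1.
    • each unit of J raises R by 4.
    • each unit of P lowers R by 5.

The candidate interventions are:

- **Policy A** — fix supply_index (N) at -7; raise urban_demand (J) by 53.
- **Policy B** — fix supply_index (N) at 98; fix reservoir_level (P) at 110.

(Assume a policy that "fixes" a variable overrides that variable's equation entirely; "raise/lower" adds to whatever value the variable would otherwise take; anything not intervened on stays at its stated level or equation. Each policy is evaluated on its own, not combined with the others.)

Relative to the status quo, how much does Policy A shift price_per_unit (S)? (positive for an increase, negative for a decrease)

2023

Baseline:
  C = 137
  H = 31
  J = 63
  N = 36 + 3·137 − 6·31 + 2·63 = 387
  S = 64 + 63 − 5·387 = -1808
Policy A (N := -7, J + 53):
  C = 137
  H = 31
  J = 63 + 53 = 116
  N = -7
  S = 64 + 116 − 5·(-7) = 215
Change in S: 215 − (-1808) = 2023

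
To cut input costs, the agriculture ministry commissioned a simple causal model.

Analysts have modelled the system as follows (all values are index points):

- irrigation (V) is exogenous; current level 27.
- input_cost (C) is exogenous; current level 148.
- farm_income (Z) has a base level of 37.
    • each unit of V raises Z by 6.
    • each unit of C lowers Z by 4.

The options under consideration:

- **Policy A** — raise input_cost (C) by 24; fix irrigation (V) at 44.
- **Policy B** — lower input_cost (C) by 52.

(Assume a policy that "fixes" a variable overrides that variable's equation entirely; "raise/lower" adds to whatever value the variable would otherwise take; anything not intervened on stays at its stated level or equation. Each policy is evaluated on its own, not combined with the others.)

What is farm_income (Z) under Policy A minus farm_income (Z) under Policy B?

Policy A (C + 24, V := 44):
  V = 44
  C = 148 + 24 = 172
  Z = 37 + 6·44 − 4·172 = -387
Policy B (C − 52):
  V = 27
  C = 148 − 52 = 96
  Z = 37 + 6·27 − 4·96 = -185
Z: -387 − (-185) = -202

-202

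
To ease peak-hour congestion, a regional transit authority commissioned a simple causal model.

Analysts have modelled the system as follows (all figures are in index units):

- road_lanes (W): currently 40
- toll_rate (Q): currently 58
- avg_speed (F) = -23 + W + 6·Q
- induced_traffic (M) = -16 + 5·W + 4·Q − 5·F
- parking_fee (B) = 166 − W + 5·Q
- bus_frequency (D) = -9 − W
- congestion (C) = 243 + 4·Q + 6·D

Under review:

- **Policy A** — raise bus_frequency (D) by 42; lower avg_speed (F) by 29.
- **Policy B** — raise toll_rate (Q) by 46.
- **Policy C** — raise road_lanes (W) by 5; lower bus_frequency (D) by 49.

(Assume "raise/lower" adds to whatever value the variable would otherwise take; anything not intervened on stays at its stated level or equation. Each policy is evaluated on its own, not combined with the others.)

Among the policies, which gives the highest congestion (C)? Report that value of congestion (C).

433

Policy A (D + 42, F − 29):
  W = 40
  Q = 58
  D = -9 − 40 (+42 from intervention) = -7
  C = 243 + 4·58 + 6·(-7) = 433
Policy B (Q + 46):
  W = 40
  Q = 58 + 46 = 104
  D = -9 − 40 = -49
  C = 243 + 4·104 + 6·(-49) = 365
Policy C (W + 5, D − 49):
  W = 40 + 5 = 45
  Q = 58
  D = -9 − 45 (−49 from intervention) = -103
  C = 243 + 4·58 + 6·(-103) = -143
Comparing — Policy A: C=433, Policy B: C=365, Policy C: C=-143. Highest is 433 (Policy A).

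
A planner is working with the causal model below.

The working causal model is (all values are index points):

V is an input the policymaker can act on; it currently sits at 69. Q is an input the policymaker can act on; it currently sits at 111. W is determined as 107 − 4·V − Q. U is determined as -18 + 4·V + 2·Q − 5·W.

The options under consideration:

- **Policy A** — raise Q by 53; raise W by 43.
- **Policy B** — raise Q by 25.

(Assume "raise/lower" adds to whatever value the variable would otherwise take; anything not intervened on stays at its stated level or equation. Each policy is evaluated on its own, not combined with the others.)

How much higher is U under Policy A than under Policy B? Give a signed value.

Policy A (Q + 53, W + 43):
  V = 69
  Q = 111 + 53 = 164
  W = 107 − 4·69 − 164 (+43 from intervention) = -290
  U = -18 + 4·69 + 2·164 − 5·(-290) = 2036
Policy B (Q + 25):
  V = 69
  Q = 111 + 25 = 136
  W = 107 − 4·69 − 136 = -305
  U = -18 + 4·69 + 2·136 − 5·(-305) = 2055
U: 2036 − 2055 = -19

-19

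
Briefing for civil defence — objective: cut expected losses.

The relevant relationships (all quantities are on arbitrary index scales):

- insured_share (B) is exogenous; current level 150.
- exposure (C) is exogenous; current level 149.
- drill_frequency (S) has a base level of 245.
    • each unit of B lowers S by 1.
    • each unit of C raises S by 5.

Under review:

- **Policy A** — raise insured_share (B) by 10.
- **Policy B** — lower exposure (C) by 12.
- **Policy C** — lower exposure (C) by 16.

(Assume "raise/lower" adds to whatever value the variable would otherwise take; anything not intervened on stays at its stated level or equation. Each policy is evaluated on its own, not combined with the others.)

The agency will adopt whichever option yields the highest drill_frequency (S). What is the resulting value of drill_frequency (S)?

830

Policy A (B + 10):
  B = 150 + 10 = 160
  C = 149
  S = 245 − 160 + 5·149 = 830
Policy B (C − 12):
  B = 150
  C = 149 − 12 = 137
  S = 245 − 150 + 5·137 = 780
Policy C (C − 16):
  B = 150
  C = 149 − 16 = 133
  S = 245 − 150 + 5·133 = 760
Comparing — Policy A: S=830, Policy B: S=780, Policy C: S=760. Highest is 830 (Policy A).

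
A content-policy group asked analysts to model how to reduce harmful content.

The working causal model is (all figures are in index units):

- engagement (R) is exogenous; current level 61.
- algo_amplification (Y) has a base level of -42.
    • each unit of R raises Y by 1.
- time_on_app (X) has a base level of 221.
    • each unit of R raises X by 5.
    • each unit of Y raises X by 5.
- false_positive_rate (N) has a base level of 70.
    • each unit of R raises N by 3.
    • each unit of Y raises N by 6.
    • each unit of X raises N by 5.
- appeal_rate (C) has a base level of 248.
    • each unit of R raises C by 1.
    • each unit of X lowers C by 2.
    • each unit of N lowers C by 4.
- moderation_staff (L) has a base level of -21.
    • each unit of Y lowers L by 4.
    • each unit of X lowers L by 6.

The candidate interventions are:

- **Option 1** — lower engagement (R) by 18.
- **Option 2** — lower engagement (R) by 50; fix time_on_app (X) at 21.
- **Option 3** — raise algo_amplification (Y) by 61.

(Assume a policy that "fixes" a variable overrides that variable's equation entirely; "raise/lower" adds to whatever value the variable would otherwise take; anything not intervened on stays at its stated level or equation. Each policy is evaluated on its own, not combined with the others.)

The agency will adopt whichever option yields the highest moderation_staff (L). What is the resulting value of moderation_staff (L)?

-23

Option 1 (R − 18):
  R = 61 − 18 = 43
  Y = -42 + 43 = 1
  X = 221 + 5·43 + 5·1 = 441
  L = -21 − 4·1 − 6·441 = -2671
Option 2 (R − 50, X := 21):
  R = 61 − 50 = 11
  Y = -42 + 11 = -31
  X = 21
  L = -21 − 4·(-31) − 6·21 = -23
Option 3 (Y + 61):
  R = 61
  Y = -42 + 61 (+61 from intervention) = 80
  X = 221 + 5·61 + 5·80 = 926
  L = -21 − 4·80 − 6·926 = -5897
Comparing — Option 1: L=-2671, Option 2: L=-23, Option 3: L=-5897. Highest is -23 (Option 2).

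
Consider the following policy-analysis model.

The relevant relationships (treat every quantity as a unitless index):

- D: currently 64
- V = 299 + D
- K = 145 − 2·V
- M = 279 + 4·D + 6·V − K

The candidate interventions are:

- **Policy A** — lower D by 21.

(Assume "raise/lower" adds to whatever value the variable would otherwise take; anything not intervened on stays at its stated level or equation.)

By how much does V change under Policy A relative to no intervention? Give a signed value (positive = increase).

Baseline:
  D = 64
  V = 299 + 64 = 363
Policy A (D − 21):
  D = 64 − 21 = 43
  V = 299 + 43 = 342
Change in V: 342 − 363 = -21

-21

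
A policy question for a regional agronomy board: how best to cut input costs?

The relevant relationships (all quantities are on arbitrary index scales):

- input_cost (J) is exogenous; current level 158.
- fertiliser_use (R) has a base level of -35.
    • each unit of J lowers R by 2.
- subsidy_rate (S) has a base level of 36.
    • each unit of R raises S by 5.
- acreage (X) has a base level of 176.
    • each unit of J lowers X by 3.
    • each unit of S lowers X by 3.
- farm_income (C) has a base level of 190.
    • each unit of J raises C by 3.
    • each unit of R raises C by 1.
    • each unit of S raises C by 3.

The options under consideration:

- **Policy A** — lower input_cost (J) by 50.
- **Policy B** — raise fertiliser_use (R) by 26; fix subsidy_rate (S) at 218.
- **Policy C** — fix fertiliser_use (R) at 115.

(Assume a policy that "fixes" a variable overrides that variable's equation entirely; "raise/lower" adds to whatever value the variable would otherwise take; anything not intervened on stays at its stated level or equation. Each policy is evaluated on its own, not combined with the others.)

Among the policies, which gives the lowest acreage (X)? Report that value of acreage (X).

-2131

Policy A (J − 50):
  J = 158 − 50 = 108
  R = -35 − 2·108 = -251
  S = 36 + 5·(-251) = -1219
  X = 176 − 3·108 − 3·(-1219) = 3509
Policy B (R + 26, S := 218):
  J = 158
  R = -35 − 2·158 (+26 from intervention) = -325
  S = 218
  X = 176 − 3·158 − 3·218 = -952
Policy C (R := 115):
  J = 158
  R = 115
  S = 36 + 5·115 = 611
  X = 176 − 3·158 − 3·611 = -2131
Comparing — Policy A: X=3509, Policy B: X=-952, Policy C: X=-2131. Lowest is -2131 (Policy C).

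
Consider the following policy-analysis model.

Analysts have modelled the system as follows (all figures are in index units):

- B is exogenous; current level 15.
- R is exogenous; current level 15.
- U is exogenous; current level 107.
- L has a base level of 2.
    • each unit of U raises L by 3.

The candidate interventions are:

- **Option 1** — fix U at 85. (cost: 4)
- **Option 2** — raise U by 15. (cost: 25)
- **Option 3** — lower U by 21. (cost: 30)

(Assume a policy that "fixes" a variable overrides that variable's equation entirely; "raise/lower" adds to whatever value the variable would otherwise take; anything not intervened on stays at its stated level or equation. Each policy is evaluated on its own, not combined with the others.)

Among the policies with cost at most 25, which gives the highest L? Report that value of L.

Option 1 (U := 85):
  U = 85
  L = 2 + 3·85 = 257
Option 2 (U + 15):
  U = 107 + 15 = 122
  L = 2 + 3·122 = 368
Comparing — Option 1: L=257, Option 2: L=368. Highest is 368 (Option 2).

368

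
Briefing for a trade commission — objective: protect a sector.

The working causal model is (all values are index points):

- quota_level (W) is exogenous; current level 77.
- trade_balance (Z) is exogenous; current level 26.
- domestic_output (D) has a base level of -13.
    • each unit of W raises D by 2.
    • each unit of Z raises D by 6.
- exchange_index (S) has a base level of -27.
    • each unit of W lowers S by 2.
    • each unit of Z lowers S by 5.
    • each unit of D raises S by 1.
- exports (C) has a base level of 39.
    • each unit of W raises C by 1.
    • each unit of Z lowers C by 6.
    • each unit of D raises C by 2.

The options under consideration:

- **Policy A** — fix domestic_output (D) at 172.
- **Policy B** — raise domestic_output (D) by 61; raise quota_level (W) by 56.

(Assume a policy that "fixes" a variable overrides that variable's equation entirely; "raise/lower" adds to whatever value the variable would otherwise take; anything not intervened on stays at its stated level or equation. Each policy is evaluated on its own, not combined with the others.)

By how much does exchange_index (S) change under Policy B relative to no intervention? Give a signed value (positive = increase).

61

Baseline:
  W = 77
  Z = 26
  D = -13 + 2·77 + 6·26 = 297
  S = -27 − 2·77 − 5·26 + 297 = -14
Policy B (D + 61, W + 56):
  W = 77 + 56 = 133
  Z = 26
  D = -13 + 2·133 + 6·26 (+61 from intervention) = 470
  S = -27 − 2·133 − 5·26 + 470 = 47
Change in S: 47 − (-14) = 61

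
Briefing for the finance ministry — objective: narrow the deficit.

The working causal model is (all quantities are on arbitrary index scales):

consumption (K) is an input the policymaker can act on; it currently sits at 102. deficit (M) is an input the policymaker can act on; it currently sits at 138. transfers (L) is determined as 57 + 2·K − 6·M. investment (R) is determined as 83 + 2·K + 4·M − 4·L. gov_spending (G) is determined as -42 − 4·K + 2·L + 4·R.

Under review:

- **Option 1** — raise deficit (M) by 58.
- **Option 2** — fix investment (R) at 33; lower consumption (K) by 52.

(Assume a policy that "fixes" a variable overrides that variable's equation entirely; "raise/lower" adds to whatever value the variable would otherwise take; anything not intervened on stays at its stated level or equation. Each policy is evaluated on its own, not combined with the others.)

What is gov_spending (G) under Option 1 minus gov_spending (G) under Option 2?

Option 1 (M + 58):
  K = 102
  M = 138 + 58 = 196
  L = 57 + 2·102 − 6·196 = -915
  R = 83 + 2·102 + 4·196 − 4·(-915) = 4731
  G = -42 − 4·102 + 2·(-915) + 4·4731 = 16644
Option 2 (R := 33, K − 52):
  K = 102 − 52 = 50
  M = 138
  L = 57 + 2·50 − 6·138 = -671
  R = 33
  G = -42 − 4·50 + 2·(-671) + 4·33 = -1452
G: 16644 − (-1452) = 18096

18096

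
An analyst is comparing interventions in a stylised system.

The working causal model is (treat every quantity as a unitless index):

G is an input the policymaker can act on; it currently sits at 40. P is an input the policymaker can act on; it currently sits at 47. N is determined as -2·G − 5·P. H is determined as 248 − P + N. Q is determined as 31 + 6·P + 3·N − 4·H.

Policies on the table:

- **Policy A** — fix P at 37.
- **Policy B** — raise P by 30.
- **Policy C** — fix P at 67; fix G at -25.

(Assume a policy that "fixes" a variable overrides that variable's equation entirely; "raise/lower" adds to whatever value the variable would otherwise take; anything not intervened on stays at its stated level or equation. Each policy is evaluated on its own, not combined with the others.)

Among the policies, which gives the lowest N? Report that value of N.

-465

Policy A (P := 37):
  G = 40
  P = 37
  N = 0 − 2·40 − 5·37 = -265
Policy B (P + 30):
  G = 40
  P = 47 + 30 = 77
  N = 0 − 2·40 − 5·77 = -465
Policy C (P := 67, G := -25):
  G = -25
  P = 67
  N = 0 − 2·(-25) − 5·67 = -285
Comparing — Policy A: N=-265, Policy B: N=-465, Policy C: N=-285. Lowest is -465 (Policy B).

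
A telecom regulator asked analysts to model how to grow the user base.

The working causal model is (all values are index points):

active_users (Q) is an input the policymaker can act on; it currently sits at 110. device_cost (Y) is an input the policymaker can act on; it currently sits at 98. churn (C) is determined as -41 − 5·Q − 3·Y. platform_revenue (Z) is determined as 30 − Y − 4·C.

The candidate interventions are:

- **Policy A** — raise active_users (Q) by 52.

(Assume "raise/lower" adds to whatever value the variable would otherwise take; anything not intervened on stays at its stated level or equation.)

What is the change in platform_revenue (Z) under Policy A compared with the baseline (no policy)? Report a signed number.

1040

Baseline:
  Q = 110
  Y = 98
  C = -41 − 5·110 − 3·98 = -885
  Z = 30 − 98 − 4·(-885) = 3472
Policy A (Q + 52):
  Q = 110 + 52 = 162
  Y = 98
  C = -41 − 5·162 − 3·98 = -1145
  Z = 30 − 98 − 4·(-1145) = 4512
Change in Z: 4512 − 3472 = 1040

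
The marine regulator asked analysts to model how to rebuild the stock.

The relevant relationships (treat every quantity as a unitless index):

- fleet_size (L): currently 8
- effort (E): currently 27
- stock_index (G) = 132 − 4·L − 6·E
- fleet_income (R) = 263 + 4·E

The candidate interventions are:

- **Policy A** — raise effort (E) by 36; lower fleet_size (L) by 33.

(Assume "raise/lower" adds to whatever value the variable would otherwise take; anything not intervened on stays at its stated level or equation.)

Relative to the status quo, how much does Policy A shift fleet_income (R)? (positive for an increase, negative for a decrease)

144

Baseline:
  E = 27
  R = 263 + 4·27 = 371
Policy A (E + 36, L − 33):
  E = 27 + 36 = 63
  R = 263 + 4·63 = 515
Change in R: 515 − 371 = 144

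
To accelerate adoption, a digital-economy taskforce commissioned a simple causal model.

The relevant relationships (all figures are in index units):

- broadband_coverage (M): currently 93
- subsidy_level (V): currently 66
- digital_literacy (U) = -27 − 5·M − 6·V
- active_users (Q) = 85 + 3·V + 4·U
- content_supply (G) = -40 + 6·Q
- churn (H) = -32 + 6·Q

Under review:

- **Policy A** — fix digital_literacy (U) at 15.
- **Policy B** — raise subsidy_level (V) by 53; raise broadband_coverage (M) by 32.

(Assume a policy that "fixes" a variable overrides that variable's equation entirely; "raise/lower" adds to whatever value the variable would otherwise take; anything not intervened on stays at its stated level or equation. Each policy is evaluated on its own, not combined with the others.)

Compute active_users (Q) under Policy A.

343

Policy A (U := 15):
  M = 93
  V = 66
  U = 15
  Q = 85 + 3·66 + 4·15 = 343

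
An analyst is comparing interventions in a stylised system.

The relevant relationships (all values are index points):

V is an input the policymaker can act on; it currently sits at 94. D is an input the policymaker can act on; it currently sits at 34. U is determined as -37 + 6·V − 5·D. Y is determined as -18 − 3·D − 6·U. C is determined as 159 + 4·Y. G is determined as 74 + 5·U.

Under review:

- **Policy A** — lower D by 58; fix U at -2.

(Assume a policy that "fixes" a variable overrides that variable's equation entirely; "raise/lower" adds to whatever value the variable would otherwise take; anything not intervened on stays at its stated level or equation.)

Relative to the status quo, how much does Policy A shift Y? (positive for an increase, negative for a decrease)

Baseline:
  V = 94
  D = 34
  U = -37 + 6·94 − 5·34 = 357
  Y = -18 − 3·34 − 6·357 = -2262
Policy A (D − 58, U := -2):
  V = 94
  D = 34 − 58 = -24
  U = -2
  Y = -18 − 3·(-24) − 6·(-2) = 66
Change in Y: 66 − (-2262) = 2328

2328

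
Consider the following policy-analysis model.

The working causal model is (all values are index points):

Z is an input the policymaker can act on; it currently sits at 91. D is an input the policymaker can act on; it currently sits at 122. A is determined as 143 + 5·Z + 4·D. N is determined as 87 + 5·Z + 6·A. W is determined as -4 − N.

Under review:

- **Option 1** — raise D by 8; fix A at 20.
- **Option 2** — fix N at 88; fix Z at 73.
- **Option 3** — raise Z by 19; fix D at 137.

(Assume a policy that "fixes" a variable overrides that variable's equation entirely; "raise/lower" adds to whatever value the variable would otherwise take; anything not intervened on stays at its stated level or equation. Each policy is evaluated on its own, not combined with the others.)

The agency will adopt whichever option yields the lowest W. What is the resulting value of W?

Option 1 (D + 8, A := 20):
  Z = 91
  D = 122 + 8 = 130
  A = 20
  N = 87 + 5·91 + 6·20 = 662
  W = -4 − 662 = -666
Option 2 (N := 88, Z := 73):
  Z = 73
  D = 122
  A = 143 + 5·73 + 4·122 = 996
  N = 88
  W = -4 − 88 = -92
Option 3 (Z + 19, D := 137):
  Z = 91 + 19 = 110
  D = 137
  A = 143 + 5·110 + 4·137 = 1241
  N = 87 + 5·110 + 6·1241 = 8083
  W = -4 − 8083 = -8087
Comparing — Option 1: W=-666, Option 2: W=-92, Option 3: W=-8087. Lowest is -8087 (Option 3).

-8087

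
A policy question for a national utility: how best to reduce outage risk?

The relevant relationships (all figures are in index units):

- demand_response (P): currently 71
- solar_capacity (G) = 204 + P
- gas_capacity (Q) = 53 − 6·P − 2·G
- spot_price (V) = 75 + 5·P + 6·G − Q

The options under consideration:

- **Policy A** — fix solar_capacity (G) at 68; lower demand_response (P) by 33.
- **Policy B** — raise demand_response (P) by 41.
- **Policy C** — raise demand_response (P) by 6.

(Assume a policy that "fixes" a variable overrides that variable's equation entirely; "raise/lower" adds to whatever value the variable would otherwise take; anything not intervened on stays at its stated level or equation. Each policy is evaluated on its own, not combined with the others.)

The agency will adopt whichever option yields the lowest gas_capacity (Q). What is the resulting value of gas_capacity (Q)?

-1251

Policy A (G := 68, P − 33):
  P = 71 − 33 = 38
  G = 68
  Q = 53 − 6·38 − 2·68 = -311
Policy B (P + 41):
  P = 71 + 41 = 112
  G = 204 + 112 = 316
  Q = 53 − 6·112 − 2·316 = -1251
Policy C (P + 6):
  P = 71 + 6 = 77
  G = 204 + 77 = 281
  Q = 53 − 6·77 − 2·281 = -971
Comparing — Policy A: Q=-311, Policy B: Q=-1251, Policy C: Q=-971. Lowest is -1251 (Policy B).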